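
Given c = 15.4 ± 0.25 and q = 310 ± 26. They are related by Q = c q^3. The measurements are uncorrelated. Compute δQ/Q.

Each factor contributes (exponent × relative error)² to (δQ/Q)²:
  (1·δc/c)² = (1×0.0162)² = 0.000264;  (3·δq/q)² = (3×0.0839)² = 0.0633
δQ/Q = √(0.0636) = 0.252

0.252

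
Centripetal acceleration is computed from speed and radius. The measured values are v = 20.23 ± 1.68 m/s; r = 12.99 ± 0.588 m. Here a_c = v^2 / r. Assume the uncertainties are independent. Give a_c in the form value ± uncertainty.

31.51 ± 5.42 m/s^2

For a monomial a_c ∝ v^2, r^-1, fractional errors add in quadrature:
  (2·δv/v)² = (2×0.0830)² = 0.0276;  (-1·δr/r)² = (-1×0.0453)² = 0.00205
δa_c/a_c = √(0.0296) = 0.172
a_c = 31.51 m/s^2, so δa_c = 0.172 × 31.51 = 5.42 m/s^2.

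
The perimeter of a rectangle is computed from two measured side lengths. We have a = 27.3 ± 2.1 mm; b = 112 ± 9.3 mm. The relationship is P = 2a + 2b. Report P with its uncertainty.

279 ± 19.1 mm

Each term contributes (cᵢ δxᵢ)² to (δP)²:
  (2·δa)² = 17.6;  (2·δb)² = 346
δP = √(364) = 19.1 mm
P = 279 mm.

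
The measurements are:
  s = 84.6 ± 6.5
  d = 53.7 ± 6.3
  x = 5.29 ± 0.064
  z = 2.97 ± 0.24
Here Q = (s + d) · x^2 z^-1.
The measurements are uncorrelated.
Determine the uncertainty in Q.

Let u = s + d = 138. δu = √(δs² + δd²) = √(42.2 + 39.7) = 9.05, so δu/u = 0.0655.
Q is then a monomial in u, x, z:
δQ/Q = √((δu/u)² + (2·δx/x)² + (-1·δz/z)²) = √(0.00428 + 0.000585 + 0.00653) = 0.107
Q = 1300, so δQ = 0.107 × 1300 = 139.

139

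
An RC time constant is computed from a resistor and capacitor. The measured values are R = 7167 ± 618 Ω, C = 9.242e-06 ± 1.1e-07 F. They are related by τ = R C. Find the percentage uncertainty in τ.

For a monomial τ ∝ R, C, fractional errors add in quadrature:
  (1·δR/R)² = (1×0.0862)² = 0.00744;  (1·δC/C)² = (1×0.0119)² = 0.000142
δτ/τ = √(0.00758) = 0.0870

8.70%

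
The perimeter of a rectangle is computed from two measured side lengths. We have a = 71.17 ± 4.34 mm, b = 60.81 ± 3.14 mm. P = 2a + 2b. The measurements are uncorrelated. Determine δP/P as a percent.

Absolute uncertainties add in quadrature for a linear combination:
  (2·δa)² = 75.3;  (2·δb)² = 39.4
δP = √(115) = 10.7 mm
P = 264.0 mm, so δP/P = 10.7/264.0 = 0.0406.

4.06%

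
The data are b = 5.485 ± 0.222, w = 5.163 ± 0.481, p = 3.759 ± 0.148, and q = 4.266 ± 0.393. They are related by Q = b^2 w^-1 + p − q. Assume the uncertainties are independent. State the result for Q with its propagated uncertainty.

Let h = b^2·w^-1 = 5.827. δh/h = √((2·δb/b)² + (-1·δw/w)²) = √(0.00655 + 0.00868) = 0.123, so δh = 0.719.
Q = h + p − q: δQ = √(δh² + δp² + δq²) = √(0.517 + 0.0219 + 0.154) = 0.833
Q = 5.320.

5.320 ± 0.833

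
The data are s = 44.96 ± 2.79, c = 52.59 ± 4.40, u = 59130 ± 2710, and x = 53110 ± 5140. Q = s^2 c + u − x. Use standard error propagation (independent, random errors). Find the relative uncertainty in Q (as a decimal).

0.151

Let p = s^2·c = 106300. δp/p = √((2·δs/s)² + (1·δc/c)²) = √(0.0154 + 0.00700) = 0.150, so δp = 15900.
Q = p + u − x: δQ = √(δp² + δu² + δx²) = √(2.53e+08 + 7.34e+06 + 2.64e+07) = 16900
Q = 112300, so δQ/Q = 16900/112300 = 0.151.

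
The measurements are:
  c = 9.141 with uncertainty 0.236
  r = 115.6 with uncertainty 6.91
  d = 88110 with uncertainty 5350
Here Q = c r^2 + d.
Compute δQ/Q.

Let p = c·r^2 = 122200. δp/p = √((1·δc/c)² + (2·δr/r)²) = √(0.000667 + 0.0143) = 0.122, so δp = 14900.
Q = p + d: δQ = √(δp² + δd²) = √(2.23e+08 + 2.86e+07) = 15900
Q = 210300, so δQ/Q = 15900/210300 = 0.0755.

0.0755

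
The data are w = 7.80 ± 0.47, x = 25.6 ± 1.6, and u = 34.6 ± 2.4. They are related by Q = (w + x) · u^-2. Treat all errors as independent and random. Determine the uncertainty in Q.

Let h = w + x = 33.4. δh = √(δw² + δx²) = √(0.221 + 2.56) = 1.67, so δh/h = 0.0499.
Q is then a monomial in h, u:
δQ/Q = √((δh/h)² + (-2·δu/u)²) = √(0.00249 + 0.0192) = 0.147
Q = 0.0279, so δQ = 0.147 × 0.0279 = 0.00411.

0.00411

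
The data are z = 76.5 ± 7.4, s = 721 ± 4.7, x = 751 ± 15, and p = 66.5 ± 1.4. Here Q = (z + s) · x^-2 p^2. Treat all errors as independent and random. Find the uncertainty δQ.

Let u = z + s = 798. δu = √(δz² + δs²) = √(54.8 + 22.1) = 8.77, so δu/u = 0.0110.
Q is then a monomial in u, x, p:
δQ/Q = √((δu/u)² + (-2·δx/x)² + (2·δp/p)²) = √(0.000121 + 0.00160 + 0.00177) = 0.0591
Q = 6.25, so δQ = 0.0591 × 6.25 = 0.369.

0.369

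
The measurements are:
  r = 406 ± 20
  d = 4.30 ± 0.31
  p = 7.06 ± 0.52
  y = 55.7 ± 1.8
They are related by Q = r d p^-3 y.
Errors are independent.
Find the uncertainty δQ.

Each factor contributes (exponent × relative error)² to (δQ/Q)²:
  (1·δr/r)² = (1×0.0493)² = 0.00243;  (1·δd/d)² = (1×0.0721)² = 0.00520;  (-3·δp/p)² = (-3×0.0737)² = 0.0488;  (1·δy/y)² = (1×0.0323)² = 0.00104
δQ/Q = √(0.0575) = 0.240
Q = 276, so δQ = 0.240 × 276 = 66.3.

66.3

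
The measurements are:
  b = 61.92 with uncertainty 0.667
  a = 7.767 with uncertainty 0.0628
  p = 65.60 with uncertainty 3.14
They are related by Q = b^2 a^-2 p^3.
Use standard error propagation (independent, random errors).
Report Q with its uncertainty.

(1.794 ± 0.262) × 10^7

For a monomial Q ∝ b^2, a^-2, p^3, fractional errors add in quadrature:
  (2·δb/b)² = (2×0.0108)² = 0.000464;  (-2·δa/a)² = (-2×0.00809)² = 0.000262;  (3·δp/p)² = (3×0.0479)² = 0.0206
δQ/Q = √(0.0213) = 0.146
Q = 1.794e+07, so δQ = 0.146 × 1.794e+07 = 2.62e+06.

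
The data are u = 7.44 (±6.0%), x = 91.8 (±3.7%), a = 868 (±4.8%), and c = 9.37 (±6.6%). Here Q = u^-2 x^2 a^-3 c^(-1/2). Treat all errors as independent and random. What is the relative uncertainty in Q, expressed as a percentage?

Relative error in a monomial: (δQ/Q)² = Σ (nᵢ · δxᵢ/xᵢ)².
  (-2·δu/u)² = (-2×0.0600)² = 0.0144;  (2·δx/x)² = (2×0.0370)² = 0.00548;  (-3·δa/a)² = (-3×0.0480)² = 0.0207;  (−½·δc/c)² = (-0.5×0.0660)² = 0.00109
δQ/Q = √(0.0417) = 0.204

20.4%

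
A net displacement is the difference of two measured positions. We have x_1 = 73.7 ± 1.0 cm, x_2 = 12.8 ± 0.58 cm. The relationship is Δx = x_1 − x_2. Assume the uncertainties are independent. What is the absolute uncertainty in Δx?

1.16 cm

For a sum/difference, combine absolute errors in quadrature:
  (δx_1)² = 1.00;  (δx_2)² = 0.336
δΔx = √(1.34) = 1.16 cm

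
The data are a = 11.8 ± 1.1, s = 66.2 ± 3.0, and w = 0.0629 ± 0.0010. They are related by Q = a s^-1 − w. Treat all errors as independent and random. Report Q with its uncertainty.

0.115 ± 0.0185

Let p = a·s^-1 = 0.178. δp/p = √((1·δa/a)² + (-1·δs/s)²) = √(0.00869 + 0.00205) = 0.104, so δp = 0.0185.
Q = p − w: δQ = √(δp² + δw²) = √(0.000341 + 1e-06) = 0.0185
Q = 0.115.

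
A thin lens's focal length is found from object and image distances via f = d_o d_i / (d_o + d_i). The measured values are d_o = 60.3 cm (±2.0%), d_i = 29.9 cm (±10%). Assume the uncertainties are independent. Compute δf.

∂f/∂d_o = (d_i/(d_o+d_i))² = 0.110;  ∂f/∂d_i = (d_o/(d_o+d_i))² = 0.447
δf = √((∂f/∂d_o · δd_o)² + (∂f/∂d_i · δd_i)²) = √(0.0176 + 1.79) = 1.34 cm

1.34 cm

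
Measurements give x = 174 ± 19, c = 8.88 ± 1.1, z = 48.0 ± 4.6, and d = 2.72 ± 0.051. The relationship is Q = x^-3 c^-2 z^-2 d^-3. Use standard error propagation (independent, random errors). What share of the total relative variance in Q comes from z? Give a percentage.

17.6%

(δQ/Q)² = (-3·δx/x)² + (-2·δc/c)² + (-2·δz/z)² + (-3·δd/d)²
  x term: (-3×0.109)² = 0.107
  c term: (-2×0.124)² = 0.0614
  z term: (-2×0.0958)² = 0.0367
  d term: (-3×0.0187)² = 0.00316
Total = 0.209. Share from z = 0.0367/0.209 = 0.176.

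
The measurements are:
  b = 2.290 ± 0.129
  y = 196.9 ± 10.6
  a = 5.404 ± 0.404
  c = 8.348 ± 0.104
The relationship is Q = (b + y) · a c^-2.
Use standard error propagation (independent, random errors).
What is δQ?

1.47

Let u = b + y = 199.2. δu = √(δb² + δy²) = √(0.0166 + 112) = 10.6, so δu/u = 0.0532.
Q is then a monomial in u, a, c:
δQ/Q = √((δu/u)² + (1·δa/a)² + (-2·δc/c)²) = √(0.00283 + 0.00559 + 0.000621) = 0.0951
Q = 15.45, so δQ = 0.0951 × 15.45 = 1.47.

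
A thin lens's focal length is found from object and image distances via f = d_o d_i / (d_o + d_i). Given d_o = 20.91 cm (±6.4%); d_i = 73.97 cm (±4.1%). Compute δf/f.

∂f/∂d_o = (d_i/(d_o+d_i))² = 0.608;  ∂f/∂d_i = (d_o/(d_o+d_i))² = 0.0486
δf = √((∂f/∂d_o · δd_o)² + (∂f/∂d_i · δd_i)²) = √(0.662 + 0.0217) = 0.827 cm
f = 16.30 cm, so δf/f = 0.827/16.30 = 0.0507.

0.0507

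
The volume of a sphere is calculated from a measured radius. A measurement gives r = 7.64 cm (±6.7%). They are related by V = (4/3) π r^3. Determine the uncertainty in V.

V ∝ r^3, so δV/V = |3| · δr/r = 3 × 0.0670 = 0.201.
V = 1870 cm^3, so δV = 0.201 × 1870 = 375 cm^3.

375 cm^3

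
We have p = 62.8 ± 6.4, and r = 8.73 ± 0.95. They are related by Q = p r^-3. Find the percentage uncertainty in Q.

Since Q is a product/quotient, work with relative uncertainties:
  (1·δp/p)² = (1×0.102)² = 0.0104;  (-3·δr/r)² = (-3×0.109)² = 0.107
δQ/Q = √(0.117) = 0.342

34.2%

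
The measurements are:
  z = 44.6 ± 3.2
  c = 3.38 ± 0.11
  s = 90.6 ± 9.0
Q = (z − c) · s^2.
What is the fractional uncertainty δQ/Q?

Let u = z − c = 41.2. δu = √(δz² + δc²) = √(10.2 + 0.0121) = 3.20, so δu/u = 0.0777.
Q is then a monomial in u, s:
δQ/Q = √((δu/u)² + (2·δs/s)²) = √(0.00603 + 0.0395) = 0.213

0.213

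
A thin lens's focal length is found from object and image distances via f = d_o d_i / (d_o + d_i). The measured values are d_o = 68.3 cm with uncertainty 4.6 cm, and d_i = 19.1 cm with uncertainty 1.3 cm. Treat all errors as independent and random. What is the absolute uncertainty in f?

0.824 cm

∂f/∂d_o = (d_i/(d_o+d_i))² = 0.0478;  ∂f/∂d_i = (d_o/(d_o+d_i))² = 0.611
δf = √((∂f/∂d_o · δd_o)² + (∂f/∂d_i · δd_i)²) = √(0.0483 + 0.630) = 0.824 cm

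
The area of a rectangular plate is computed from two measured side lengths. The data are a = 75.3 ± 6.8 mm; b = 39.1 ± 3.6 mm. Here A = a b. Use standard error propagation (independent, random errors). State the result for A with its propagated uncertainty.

Each factor contributes (exponent × relative error)² to (δA/A)²:
  (1·δa/a)² = (1×0.0903)² = 0.00816;  (1·δb/b)² = (1×0.0921)² = 0.00848
δA/A = √(0.0166) = 0.129
A = 2940 mm^2, so δA = 0.129 × 2940 = 380 mm^2.

2940 ± 380 mm^2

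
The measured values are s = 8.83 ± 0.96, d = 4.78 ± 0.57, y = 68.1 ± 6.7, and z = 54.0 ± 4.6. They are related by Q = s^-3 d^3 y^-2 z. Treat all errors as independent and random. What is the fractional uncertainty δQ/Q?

0.529

Since Q is a product/quotient, work with relative uncertainties:
  (-3·δs/s)² = (-3×0.109)² = 0.106;  (3·δd/d)² = (3×0.119)² = 0.128;  (-2·δy/y)² = (-2×0.0984)² = 0.0387;  (1·δz/z)² = (1×0.0852)² = 0.00726
δQ/Q = √(0.280) = 0.529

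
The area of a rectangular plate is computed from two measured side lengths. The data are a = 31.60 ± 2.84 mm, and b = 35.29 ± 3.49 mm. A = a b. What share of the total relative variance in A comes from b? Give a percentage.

(δA/A)² = (1·δa/a)² + (1·δb/b)²
  a term: (1×0.0899)² = 0.00808
  b term: (1×0.0989)² = 0.00978
Total = 0.0179. Share from b = 0.00978/0.0179 = 0.548.

54.8%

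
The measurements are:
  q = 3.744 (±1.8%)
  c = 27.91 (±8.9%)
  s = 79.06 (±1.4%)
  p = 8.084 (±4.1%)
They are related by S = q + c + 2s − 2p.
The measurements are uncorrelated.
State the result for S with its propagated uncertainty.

173.6 ± 3.39

For a sum/difference, combine absolute errors in quadrature:
  (δq)² = 0.00454;  (δc)² = 6.17;  (2·δs)² = 4.90;  (2·δp)² = 0.439
δS = √(11.5) = 3.39
S = 173.6.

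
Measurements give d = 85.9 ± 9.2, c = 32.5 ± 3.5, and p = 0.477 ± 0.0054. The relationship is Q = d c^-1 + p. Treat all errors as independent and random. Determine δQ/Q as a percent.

Let w = d·c^-1 = 2.64. δw/w = √((1·δd/d)² + (-1·δc/c)²) = √(0.0115 + 0.0116) = 0.152, so δw = 0.401.
Q = w + p: δQ = √(δw² + δp²) = √(0.161 + 2.92e-05) = 0.401
Q = 3.12, so δQ/Q = 0.401/3.12 = 0.129.

12.9%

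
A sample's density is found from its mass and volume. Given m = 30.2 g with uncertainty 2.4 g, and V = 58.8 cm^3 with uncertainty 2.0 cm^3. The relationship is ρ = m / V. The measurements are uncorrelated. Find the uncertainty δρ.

For a monomial ρ ∝ m, V^-1, fractional errors add in quadrature:
  (1·δm/m)² = (1×0.0795)² = 0.00632;  (-1·δV/V)² = (-1×0.0340)² = 0.00116
δρ/ρ = √(0.00747) = 0.0864
ρ = 0.514 g/cm^3, so δρ = 0.0864 × 0.514 = 0.0444 g/cm^3.

0.0444 g/cm^3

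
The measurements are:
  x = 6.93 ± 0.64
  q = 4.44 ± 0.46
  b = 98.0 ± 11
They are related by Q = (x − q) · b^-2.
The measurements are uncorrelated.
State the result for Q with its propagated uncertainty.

0.000259 ± 0.000101

Let u = x − q = 2.49. δu = √(δx² + δq²) = √(0.410 + 0.212) = 0.788, so δu/u = 0.317.
Q is then a monomial in u, b:
δQ/Q = √((δu/u)² + (-2·δb/b)²) = √(0.100 + 0.0504) = 0.388
Q = 0.000259, so δQ = 0.388 × 0.000259 = 0.000101.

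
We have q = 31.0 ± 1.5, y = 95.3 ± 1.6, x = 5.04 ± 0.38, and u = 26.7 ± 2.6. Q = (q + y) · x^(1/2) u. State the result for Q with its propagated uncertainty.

Let w = q + y = 126. δw = √(δq² + δy²) = √(2.25 + 2.56) = 2.19, so δw/w = 0.0174.
Q is then a monomial in w, x, u:
δQ/Q = √((δw/w)² + (½·δx/x)² + (1·δu/u)²) = √(0.000302 + 0.00142 + 0.00948) = 0.106
Q = 7570, so δQ = 0.106 × 7570 = 801.

7570 ± 801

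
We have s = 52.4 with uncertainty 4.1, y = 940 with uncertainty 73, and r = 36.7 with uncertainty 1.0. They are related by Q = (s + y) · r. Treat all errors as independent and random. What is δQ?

Let u = s + y = 992. δu = √(δs² + δy²) = √(16.8 + 5330) = 73.1, so δu/u = 0.0737.
Q is then a monomial in u, r:
δQ/Q = √((δu/u)² + (1·δr/r)²) = √(0.00543 + 0.000742) = 0.0786
Q = 36400, so δQ = 0.0786 × 36400 = 2860.

2860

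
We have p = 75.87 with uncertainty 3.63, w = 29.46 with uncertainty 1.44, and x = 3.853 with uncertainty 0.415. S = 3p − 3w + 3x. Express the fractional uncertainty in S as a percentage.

S is a linear combination, so absolute uncertainties add in quadrature:
  (3·δp)² = 119;  (3·δw)² = 18.7;  (3·δx)² = 1.55
δS = √(139) = 11.8
S = 150.8, so δS/S = 11.8/150.8 = 0.0781.

7.81%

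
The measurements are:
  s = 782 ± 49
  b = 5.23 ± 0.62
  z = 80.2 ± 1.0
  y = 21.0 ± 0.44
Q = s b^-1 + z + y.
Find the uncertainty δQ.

Let p = s·b^-1 = 150. δp/p = √((1·δs/s)² + (-1·δb/b)²) = √(0.00393 + 0.0141) = 0.134, so δp = 20.0.
Q = p + z + y: δQ = √(δp² + δz² + δy²) = √(402 + 1.00 + 0.194) = 20.1

20.1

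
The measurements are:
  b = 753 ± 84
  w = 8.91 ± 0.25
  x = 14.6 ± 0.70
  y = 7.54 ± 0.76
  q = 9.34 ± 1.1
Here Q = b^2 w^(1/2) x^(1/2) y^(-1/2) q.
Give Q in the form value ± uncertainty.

(2.20 ± 0.569) × 10^7

Relative error in a monomial: (δQ/Q)² = Σ (nᵢ · δxᵢ/xᵢ)².
  (2·δb/b)² = (2×0.112)² = 0.0498;  (½·δw/w)² = (0.5×0.0281)² = 0.000197;  (½·δx/x)² = (0.5×0.0479)² = 0.000575;  (−½·δy/y)² = (-0.5×0.101)² = 0.00254;  (1·δq/q)² = (1×0.118)² = 0.0139
δQ/Q = √(0.0670) = 0.259
Q = 2.2e+07, so δQ = 0.259 × 2.2e+07 = 5.69e+06.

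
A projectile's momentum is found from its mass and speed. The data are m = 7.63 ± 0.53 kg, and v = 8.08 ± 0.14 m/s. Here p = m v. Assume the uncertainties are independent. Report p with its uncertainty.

Since p is a product/quotient, work with relative uncertainties:
  (1·δm/m)² = (1×0.0695)² = 0.00483;  (1·δv/v)² = (1×0.0173)² = 0.000300
δp/p = √(0.00513) = 0.0716
p = 61.7 kg·m/s, so δp = 0.0716 × 61.7 = 4.41 kg·m/s.

61.7 ± 4.41 kg·m/s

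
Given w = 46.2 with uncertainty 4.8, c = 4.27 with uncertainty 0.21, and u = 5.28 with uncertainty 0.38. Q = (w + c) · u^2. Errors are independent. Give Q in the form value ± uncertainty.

1410 ± 243

Let h = w + c = 50.5. δh = √(δw² + δc²) = √(23.0 + 0.0441) = 4.80, so δh/h = 0.0952.
Q is then a monomial in h, u:
δQ/Q = √((δh/h)² + (2·δu/u)²) = √(0.00906 + 0.0207) = 0.173
Q = 1410, so δQ = 0.173 × 1410 = 243.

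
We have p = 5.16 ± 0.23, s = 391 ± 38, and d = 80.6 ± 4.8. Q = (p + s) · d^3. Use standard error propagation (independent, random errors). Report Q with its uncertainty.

Let u = p + s = 396. δu = √(δp² + δs²) = √(0.0529 + 1440) = 38.0, so δu/u = 0.0959.
Q is then a monomial in u, d:
δQ/Q = √((δu/u)² + (3·δd/d)²) = √(0.00920 + 0.0319) = 0.203
Q = 2.07e+08, so δQ = 0.203 × 2.07e+08 = 4.21e+07.

(2.07 ± 0.421) × 10^8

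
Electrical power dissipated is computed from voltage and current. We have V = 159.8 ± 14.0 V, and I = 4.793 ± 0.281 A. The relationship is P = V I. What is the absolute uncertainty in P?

80.7 W

For a monomial P ∝ V, I, fractional errors add in quadrature:
  (1·δV/V)² = (1×0.0876)² = 0.00768;  (1·δI/I)² = (1×0.0586)² = 0.00344
δP/P = √(0.0111) = 0.105
P = 765.9 W, so δP = 0.105 × 765.9 = 80.7 W.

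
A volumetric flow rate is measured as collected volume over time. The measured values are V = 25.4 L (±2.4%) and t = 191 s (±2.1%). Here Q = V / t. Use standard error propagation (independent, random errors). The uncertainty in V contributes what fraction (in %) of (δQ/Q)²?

(δQ/Q)² = (1·δV/V)² + (-1·δt/t)²
  V term: (1×0.0240)² = 0.000576
  t term: (-1×0.0210)² = 0.000441
Total = 0.00102. Share from V = 0.000576/0.00102 = 0.566.

56.6%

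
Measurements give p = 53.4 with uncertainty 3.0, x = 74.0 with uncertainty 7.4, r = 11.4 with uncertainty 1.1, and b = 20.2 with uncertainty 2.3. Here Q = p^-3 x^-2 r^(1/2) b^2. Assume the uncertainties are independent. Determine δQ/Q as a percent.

Q is a product of powers, so relative uncertainties combine in quadrature:
  (-3·δp/p)² = (-3×0.0562)² = 0.0284;  (-2·δx/x)² = (-2×0.100)² = 0.0400;  (½·δr/r)² = (0.5×0.0965)² = 0.00233;  (2·δb/b)² = (2×0.114)² = 0.0519
δQ/Q = √(0.123) = 0.350

35.0%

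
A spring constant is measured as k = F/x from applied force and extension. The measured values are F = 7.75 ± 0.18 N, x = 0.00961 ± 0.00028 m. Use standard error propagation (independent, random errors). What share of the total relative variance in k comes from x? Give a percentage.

(δk/k)² = (1·δF/F)² + (-1·δx/x)²
  F term: (1×0.0232)² = 0.000539
  x term: (-1×0.0291)² = 0.000849
Total = 0.00139. Share from x = 0.000849/0.00139 = 0.611.

61.1%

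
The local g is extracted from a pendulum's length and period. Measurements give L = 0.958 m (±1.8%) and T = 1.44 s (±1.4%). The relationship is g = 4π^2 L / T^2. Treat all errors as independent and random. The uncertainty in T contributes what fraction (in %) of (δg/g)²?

70.8%

(δg/g)² = (1·δL/L)² + (-2·δT/T)²
  L term: (1×0.0180)² = 0.000324
  T term: (-2×0.0140)² = 0.000784
Total = 0.00111. Share from T = 0.000784/0.00111 = 0.708.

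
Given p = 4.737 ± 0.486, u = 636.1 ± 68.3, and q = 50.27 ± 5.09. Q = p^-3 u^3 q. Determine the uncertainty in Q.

5.56e+07

Each factor contributes (exponent × relative error)² to (δQ/Q)²:
  (-3·δp/p)² = (-3×0.103)² = 0.0947;  (3·δu/u)² = (3×0.107)² = 0.104;  (1·δq/q)² = (1×0.101)² = 0.0103
δQ/Q = √(0.209) = 0.457
Q = 1.217e+08, so δQ = 0.457 × 1.217e+08 = 5.56e+07.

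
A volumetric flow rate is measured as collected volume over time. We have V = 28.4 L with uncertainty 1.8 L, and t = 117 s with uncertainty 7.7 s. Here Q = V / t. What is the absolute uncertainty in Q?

Products/powers → add relative errors in quadrature, weighted by exponent:
  (1·δV/V)² = (1×0.0634)² = 0.00402;  (-1·δt/t)² = (-1×0.0658)² = 0.00433
δQ/Q = √(0.00835) = 0.0914
Q = 0.243 L/s, so δQ = 0.0914 × 0.243 = 0.0222 L/s.

0.0222 L/s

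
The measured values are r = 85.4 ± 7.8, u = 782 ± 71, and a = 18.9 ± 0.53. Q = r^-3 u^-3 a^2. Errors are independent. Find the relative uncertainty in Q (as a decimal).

0.390

For a monomial Q ∝ r^-3, u^-3, a^2, fractional errors add in quadrature:
  (-3·δr/r)² = (-3×0.0913)² = 0.0751;  (-3·δu/u)² = (-3×0.0908)² = 0.0742;  (2·δa/a)² = (2×0.0280)² = 0.00315
δQ/Q = √(0.152) = 0.390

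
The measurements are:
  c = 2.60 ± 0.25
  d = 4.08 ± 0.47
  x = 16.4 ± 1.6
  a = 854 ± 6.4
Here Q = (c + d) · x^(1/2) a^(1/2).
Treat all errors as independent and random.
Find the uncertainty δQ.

Let u = c + d = 6.68. δu = √(δc² + δd²) = √(0.0625 + 0.221) = 0.532, so δu/u = 0.0797.
Q is then a monomial in u, x, a:
δQ/Q = √((δu/u)² + (½·δx/x)² + (½·δa/a)²) = √(0.00635 + 0.00238 + 1.4e-05) = 0.0935
Q = 791, so δQ = 0.0935 × 791 = 73.9.

73.9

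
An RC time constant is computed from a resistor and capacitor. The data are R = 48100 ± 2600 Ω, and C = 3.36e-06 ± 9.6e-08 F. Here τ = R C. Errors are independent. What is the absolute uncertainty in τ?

0.00988 s

Products/powers → add relative errors in quadrature, weighted by exponent:
  (1·δR/R)² = (1×0.0541)² = 0.00292;  (1·δC/C)² = (1×0.0286)² = 0.000816
δτ/τ = √(0.00374) = 0.0611
τ = 0.162 s, so δτ = 0.0611 × 0.162 = 0.00988 s.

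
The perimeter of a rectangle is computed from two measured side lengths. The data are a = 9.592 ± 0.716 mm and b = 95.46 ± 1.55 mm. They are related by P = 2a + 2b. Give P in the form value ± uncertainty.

Sums and differences: (δP)² = Σ (cᵢ δxᵢ)².
  (2·δa)² = 2.05;  (2·δb)² = 9.61
δP = √(11.7) = 3.41 mm
P = 210.1 mm.

210.1 ± 3.41 mm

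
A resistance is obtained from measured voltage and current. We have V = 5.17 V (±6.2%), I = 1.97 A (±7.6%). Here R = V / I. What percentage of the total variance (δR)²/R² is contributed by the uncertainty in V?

(δR/R)² = (1·δV/V)² + (-1·δI/I)²
  V term: (1×0.0620)² = 0.00384
  I term: (-1×0.0760)² = 0.00578
Total = 0.00962. Share from V = 0.00384/0.00962 = 0.400.

40.0%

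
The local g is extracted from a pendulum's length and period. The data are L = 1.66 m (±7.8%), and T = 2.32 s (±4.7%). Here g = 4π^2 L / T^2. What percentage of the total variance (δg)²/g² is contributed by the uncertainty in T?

(δg/g)² = (1·δL/L)² + (-2·δT/T)²
  L term: (1×0.0780)² = 0.00608
  T term: (-2×0.0470)² = 0.00884
Total = 0.0149. Share from T = 0.00884/0.0149 = 0.592.

59.2%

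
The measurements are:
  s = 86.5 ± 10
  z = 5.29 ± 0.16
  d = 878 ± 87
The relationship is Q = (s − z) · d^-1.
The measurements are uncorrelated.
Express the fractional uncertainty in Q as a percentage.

Let u = s − z = 81.2. δu = √(δs² + δz²) = √(100 + 0.0256) = 10.0, so δu/u = 0.123.
Q is then a monomial in u, d:
δQ/Q = √((δu/u)² + (-1·δd/d)²) = √(0.0152 + 0.00982) = 0.158

15.8%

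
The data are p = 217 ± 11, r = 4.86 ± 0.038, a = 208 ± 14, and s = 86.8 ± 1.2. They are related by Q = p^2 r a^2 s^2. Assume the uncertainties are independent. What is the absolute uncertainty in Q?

For a monomial Q ∝ p^2, r, a^2, s^2, fractional errors add in quadrature:
  (2·δp/p)² = (2×0.0507)² = 0.0103;  (1·δr/r)² = (1×0.00782)² = 6.11e-05;  (2·δa/a)² = (2×0.0673)² = 0.0181;  (2·δs/s)² = (2×0.0138)² = 0.000765
δQ/Q = √(0.0292) = 0.171
Q = 7.46e+13, so δQ = 0.171 × 7.46e+13 = 1.28e+13.

1.28e+13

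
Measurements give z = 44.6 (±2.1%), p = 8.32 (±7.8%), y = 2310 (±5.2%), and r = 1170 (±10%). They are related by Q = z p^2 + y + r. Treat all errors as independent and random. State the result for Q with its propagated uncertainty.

6570 ± 514

Let w = z·p^2 = 3090. δw/w = √((1·δz/z)² + (2·δp/p)²) = √(0.000441 + 0.0243) = 0.157, so δw = 486.
Q = w + y + r: δQ = √(δw² + δy² + δr²) = √(2.36e+05 + 14400 + 13700) = 514
Q = 6570.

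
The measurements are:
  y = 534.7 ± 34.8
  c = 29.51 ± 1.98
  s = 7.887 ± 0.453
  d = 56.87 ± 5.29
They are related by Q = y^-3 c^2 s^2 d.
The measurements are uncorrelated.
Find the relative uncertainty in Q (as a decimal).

0.279

For a monomial Q ∝ y^-3, c^2, s^2, d, fractional errors add in quadrature:
  (-3·δy/y)² = (-3×0.0651)² = 0.0381;  (2·δc/c)² = (2×0.0671)² = 0.0180;  (2·δs/s)² = (2×0.0574)² = 0.0132;  (1·δd/d)² = (1×0.0930)² = 0.00865
δQ/Q = √(0.0780) = 0.279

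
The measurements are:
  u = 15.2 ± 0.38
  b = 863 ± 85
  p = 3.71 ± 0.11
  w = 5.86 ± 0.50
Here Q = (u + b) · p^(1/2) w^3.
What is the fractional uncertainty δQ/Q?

Let h = u + b = 878. δh = √(δu² + δb²) = √(0.144 + 7220) = 85.0, so δh/h = 0.0968.
Q is then a monomial in h, p, w:
δQ/Q = √((δh/h)² + (½·δp/p)² + (3·δw/w)²) = √(0.00937 + 0.000220 + 0.0655) = 0.274

0.274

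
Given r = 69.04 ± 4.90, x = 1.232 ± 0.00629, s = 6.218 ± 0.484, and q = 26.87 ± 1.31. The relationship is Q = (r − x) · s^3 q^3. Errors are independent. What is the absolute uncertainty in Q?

Let u = r − x = 67.81. δu = √(δr² + δx²) = √(24.0 + 3.96e-05) = 4.90, so δu/u = 0.0723.
Q is then a monomial in u, s, q:
δQ/Q = √((δu/u)² + (3·δs/s)² + (3·δq/q)²) = √(0.00522 + 0.0545 + 0.0214) = 0.285
Q = 3.163e+08, so δQ = 0.285 × 3.163e+08 = 9.01e+07.

9.01e+07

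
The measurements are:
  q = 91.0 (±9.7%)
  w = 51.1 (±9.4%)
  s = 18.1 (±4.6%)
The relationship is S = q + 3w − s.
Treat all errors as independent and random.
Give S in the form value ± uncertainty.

Sums and differences: (δS)² = Σ (cᵢ δxᵢ)².
  (δq)² = 77.9;  (3·δw)² = 208;  (δs)² = 0.693
δS = √(286) = 16.9
S = 226.

226 ± 16.9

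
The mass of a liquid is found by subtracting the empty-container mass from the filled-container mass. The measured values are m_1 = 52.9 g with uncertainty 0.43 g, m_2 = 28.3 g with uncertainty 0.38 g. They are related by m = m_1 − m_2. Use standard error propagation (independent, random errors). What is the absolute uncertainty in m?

Each term contributes (cᵢ δxᵢ)² to (δm)²:
  (δm_1)² = 0.185;  (δm_2)² = 0.144
δm = √(0.329) = 0.574 g

0.574 g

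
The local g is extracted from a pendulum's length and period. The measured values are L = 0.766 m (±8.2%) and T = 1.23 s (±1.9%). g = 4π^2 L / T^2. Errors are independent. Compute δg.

g is a product of powers, so relative uncertainties combine in quadrature:
  (1·δL/L)² = (1×0.0820)² = 0.00672;  (-2·δT/T)² = (-2×0.0190)² = 0.00144
δg/g = √(0.00817) = 0.0904
g = 20.0 m/s^2, so δg = 0.0904 × 20.0 = 1.81 m/s^2.

1.81 m/s^2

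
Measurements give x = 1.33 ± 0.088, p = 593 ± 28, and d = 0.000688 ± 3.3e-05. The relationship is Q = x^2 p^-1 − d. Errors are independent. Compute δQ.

0.000420

Let w = x^2·p^-1 = 0.00298. δw/w = √((2·δx/x)² + (-1·δp/p)²) = √(0.0175 + 0.00223) = 0.141, so δw = 0.000419.
Q = w − d: δQ = √(δw² + δd²) = √(1.76e-07 + 1.09e-09) = 0.000420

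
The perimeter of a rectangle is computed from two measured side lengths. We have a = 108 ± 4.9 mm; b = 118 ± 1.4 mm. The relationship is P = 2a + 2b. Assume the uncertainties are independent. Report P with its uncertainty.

For a sum/difference, combine absolute errors in quadrature:
  (2·δa)² = 96.0;  (2·δb)² = 7.84
δP = √(104) = 10.2 mm
P = 452 mm.

452 ± 10.2 mm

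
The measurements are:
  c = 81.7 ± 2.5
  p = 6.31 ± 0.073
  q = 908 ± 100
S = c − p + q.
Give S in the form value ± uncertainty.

983 ± 100

For a sum/difference, combine absolute errors in quadrature:
  (δc)² = 6.25;  (δp)² = 0.00533;  (δq)² = 10000
δS = √(10000) = 100
S = 983.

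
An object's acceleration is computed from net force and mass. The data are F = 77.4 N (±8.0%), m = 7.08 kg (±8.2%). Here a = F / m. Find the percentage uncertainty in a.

Products/powers → add relative errors in quadrature, weighted by exponent:
  (1·δF/F)² = (1×0.0800)² = 0.00640;  (-1·δm/m)² = (-1×0.0820)² = 0.00672
δa/a = √(0.0131) = 0.115

11.5%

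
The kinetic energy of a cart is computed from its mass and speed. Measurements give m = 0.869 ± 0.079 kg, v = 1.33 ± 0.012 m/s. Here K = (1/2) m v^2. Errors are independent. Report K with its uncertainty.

0.769 ± 0.0712 J

K is a product of powers, so relative uncertainties combine in quadrature:
  (1·δm/m)² = (1×0.0909)² = 0.00826;  (2·δv/v)² = (2×0.00902)² = 0.000326
δK/K = √(0.00859) = 0.0927
K = 0.769 J, so δK = 0.0927 × 0.769 = 0.0712 J.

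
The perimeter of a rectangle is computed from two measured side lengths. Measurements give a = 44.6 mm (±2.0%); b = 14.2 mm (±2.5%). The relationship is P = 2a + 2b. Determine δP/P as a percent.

Absolute uncertainties add in quadrature for a linear combination:
  (2·δa)² = 3.18;  (2·δb)² = 0.504
δP = √(3.69) = 1.92 mm
P = 118 mm, so δP/P = 1.92/118 = 0.0163.

1.63%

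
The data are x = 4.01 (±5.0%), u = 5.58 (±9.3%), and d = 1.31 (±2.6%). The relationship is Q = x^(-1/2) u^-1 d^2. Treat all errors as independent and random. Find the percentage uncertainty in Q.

For a monomial Q ∝ x^(-1/2), u^-1, d^2, fractional errors add in quadrature:
  (−½·δx/x)² = (-0.5×0.0500)² = 0.000625;  (-1·δu/u)² = (-1×0.0930)² = 0.00865;  (2·δd/d)² = (2×0.0260)² = 0.00270
δQ/Q = √(0.0120) = 0.109

10.9%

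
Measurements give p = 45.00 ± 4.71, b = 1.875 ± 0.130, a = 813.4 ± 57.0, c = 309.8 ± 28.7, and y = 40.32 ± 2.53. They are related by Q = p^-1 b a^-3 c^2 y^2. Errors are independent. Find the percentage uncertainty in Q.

Q is a product of powers, so relative uncertainties combine in quadrature:
  (-1·δp/p)² = (-1×0.105)² = 0.0110;  (1·δb/b)² = (1×0.0693)² = 0.00481;  (-3·δa/a)² = (-3×0.0701)² = 0.0442;  (2·δc/c)² = (2×0.0926)² = 0.0343;  (2·δy/y)² = (2×0.0627)² = 0.0157
δQ/Q = √(0.110) = 0.332

33.2%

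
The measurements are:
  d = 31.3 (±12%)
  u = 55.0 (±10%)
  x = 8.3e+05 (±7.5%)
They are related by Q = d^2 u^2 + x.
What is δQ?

9.28e+05

Let p = d^2·u^2 = 2.96e+06. δp/p = √((2·δd/d)² + (2·δu/u)²) = √(0.0576 + 0.0400) = 0.312, so δp = 9.26e+05.
Q = p + x: δQ = √(δp² + δx²) = √(8.57e+11 + 3.88e+09) = 9.28e+05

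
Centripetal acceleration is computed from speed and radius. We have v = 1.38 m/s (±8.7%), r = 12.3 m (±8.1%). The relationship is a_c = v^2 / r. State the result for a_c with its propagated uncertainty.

0.155 ± 0.0297 m/s^2

a_c is a product of powers, so relative uncertainties combine in quadrature:
  (2·δv/v)² = (2×0.0870)² = 0.0303;  (-1·δr/r)² = (-1×0.0810)² = 0.00656
δa_c/a_c = √(0.0368) = 0.192
a_c = 0.155 m/s^2, so δa_c = 0.192 × 0.155 = 0.0297 m/s^2.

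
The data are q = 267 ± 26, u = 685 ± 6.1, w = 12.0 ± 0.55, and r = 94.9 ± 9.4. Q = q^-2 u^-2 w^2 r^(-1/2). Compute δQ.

For a monomial Q ∝ q^-2, u^-2, w^2, r^(-1/2), fractional errors add in quadrature:
  (-2·δq/q)² = (-2×0.0974)² = 0.0379;  (-2·δu/u)² = (-2×0.00891)² = 0.000317;  (2·δw/w)² = (2×0.0458)² = 0.00840;  (−½·δr/r)² = (-0.5×0.0991)² = 0.00245
δQ/Q = √(0.0491) = 0.222
Q = 4.42e-10, so δQ = 0.222 × 4.42e-10 = 9.79e-11.

9.79e-11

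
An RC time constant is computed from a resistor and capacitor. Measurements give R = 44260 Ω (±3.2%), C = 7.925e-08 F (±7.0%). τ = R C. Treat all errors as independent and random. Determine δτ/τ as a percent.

For a monomial τ ∝ R, C, fractional errors add in quadrature:
  (1·δR/R)² = (1×0.0320)² = 0.00102;  (1·δC/C)² = (1×0.0700)² = 0.00490
δτ/τ = √(0.00592) = 0.0770

7.70%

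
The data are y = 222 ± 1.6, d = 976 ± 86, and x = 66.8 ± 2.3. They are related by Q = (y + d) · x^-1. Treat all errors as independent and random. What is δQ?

Let u = y + d = 1200. δu = √(δy² + δd²) = √(2.56 + 7400) = 86.0, so δu/u = 0.0718.
Q is then a monomial in u, x:
δQ/Q = √((δu/u)² + (-1·δx/x)²) = √(0.00516 + 0.00119) = 0.0796
Q = 17.9, so δQ = 0.0796 × 17.9 = 1.43.

1.43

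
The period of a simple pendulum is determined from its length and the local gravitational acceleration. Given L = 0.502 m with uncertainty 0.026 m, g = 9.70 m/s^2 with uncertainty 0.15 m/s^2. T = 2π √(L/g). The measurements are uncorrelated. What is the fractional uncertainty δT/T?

0.0270

Products/powers → add relative errors in quadrature, weighted by exponent:
  (½·δL/L)² = (0.5×0.0518)² = 0.000671;  (−½·δg/g)² = (-0.5×0.0155)² = 5.98e-05
δT/T = √(0.000730) = 0.0270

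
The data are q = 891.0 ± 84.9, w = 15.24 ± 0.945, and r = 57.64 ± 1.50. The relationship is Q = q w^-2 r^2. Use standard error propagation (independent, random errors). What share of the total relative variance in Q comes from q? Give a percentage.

(δQ/Q)² = (1·δq/q)² + (-2·δw/w)² + (2·δr/r)²
  q term: (1×0.0953)² = 0.00908
  w term: (-2×0.0620)² = 0.0154
  r term: (2×0.0260)² = 0.00271
Total = 0.0272. Share from q = 0.00908/0.0272 = 0.334.

33.4%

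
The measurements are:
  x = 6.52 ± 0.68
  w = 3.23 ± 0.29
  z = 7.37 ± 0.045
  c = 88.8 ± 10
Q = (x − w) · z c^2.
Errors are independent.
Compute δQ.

Let u = x − w = 3.29. δu = √(δx² + δw²) = √(0.462 + 0.0841) = 0.739, so δu/u = 0.225.
Q is then a monomial in u, z, c:
δQ/Q = √((δu/u)² + (1·δz/z)² + (2·δc/c)²) = √(0.0505 + 3.73e-05 + 0.0507) = 0.318
Q = 1.91e+05, so δQ = 0.318 × 1.91e+05 = 60800.

60800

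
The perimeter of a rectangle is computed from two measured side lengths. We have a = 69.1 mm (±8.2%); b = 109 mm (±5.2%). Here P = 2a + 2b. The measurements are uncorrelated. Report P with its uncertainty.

356 ± 16.0 mm

Absolute uncertainties add in quadrature for a linear combination:
  (2·δa)² = 128;  (2·δb)² = 129
δP = √(257) = 16.0 mm
P = 356 mm.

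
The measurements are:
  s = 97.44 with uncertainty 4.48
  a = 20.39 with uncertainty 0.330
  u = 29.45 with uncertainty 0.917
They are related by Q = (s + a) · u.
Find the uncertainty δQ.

171

Let w = s + a = 117.8. δw = √(δs² + δa²) = √(20.1 + 0.109) = 4.49, so δw/w = 0.0381.
Q is then a monomial in w, u:
δQ/Q = √((δw/w)² + (1·δu/u)²) = √(0.00145 + 0.000970) = 0.0492
Q = 3470, so δQ = 0.0492 × 3470 = 171.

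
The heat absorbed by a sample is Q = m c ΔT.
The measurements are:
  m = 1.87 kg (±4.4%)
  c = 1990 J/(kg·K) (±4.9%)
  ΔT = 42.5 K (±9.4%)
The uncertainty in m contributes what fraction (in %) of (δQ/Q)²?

14.7%

(δQ/Q)² = (1·δm/m)² + (1·δc/c)² + (1·δΔT/ΔT)²
  m term: (1×0.0440)² = 0.00194
  c term: (1×0.0490)² = 0.00240
  ΔT term: (1×0.0940)² = 0.00884
Total = 0.0132. Share from m = 0.00194/0.0132 = 0.147.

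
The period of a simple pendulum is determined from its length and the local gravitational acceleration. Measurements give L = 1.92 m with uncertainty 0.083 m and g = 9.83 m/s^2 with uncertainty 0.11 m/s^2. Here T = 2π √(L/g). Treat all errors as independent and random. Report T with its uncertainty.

2.78 ± 0.0620 s

For a monomial T ∝ L^(1/2), g^(-1/2), fractional errors add in quadrature:
  (½·δL/L)² = (0.5×0.0432)² = 0.000467;  (−½·δg/g)² = (-0.5×0.0112)² = 3.13e-05
δT/T = √(0.000498) = 0.0223
T = 2.78 s, so δT = 0.0223 × 2.78 = 0.0620 s.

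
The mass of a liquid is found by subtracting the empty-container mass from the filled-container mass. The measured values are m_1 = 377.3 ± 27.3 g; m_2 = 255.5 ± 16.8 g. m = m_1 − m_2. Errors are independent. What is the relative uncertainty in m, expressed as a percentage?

26.3%

Each term contributes (cᵢ δxᵢ)² to (δm)²:
  (δm_1)² = 745;  (δm_2)² = 282
δm = √(1030) = 32.1 g
m = 121.8 g, so δm/m = 32.1/121.8 = 0.263.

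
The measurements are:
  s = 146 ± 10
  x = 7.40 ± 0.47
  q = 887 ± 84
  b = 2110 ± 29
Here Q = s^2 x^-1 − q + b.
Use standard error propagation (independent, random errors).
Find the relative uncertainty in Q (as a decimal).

0.108

Let p = s^2·x^-1 = 2880. δp/p = √((2·δs/s)² + (-1·δx/x)²) = √(0.0188 + 0.00403) = 0.151, so δp = 435.
Q = p − q + b: δQ = √(δp² + δq² + δb²) = √(1.89e+05 + 7060 + 841) = 444
Q = 4100, so δQ/Q = 444/4100 = 0.108.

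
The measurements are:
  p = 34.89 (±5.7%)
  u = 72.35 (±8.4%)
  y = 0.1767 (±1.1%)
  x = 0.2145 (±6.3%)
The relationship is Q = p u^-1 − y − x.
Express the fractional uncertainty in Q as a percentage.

55.8%

Let w = p·u^-1 = 0.4822. δw/w = √((1·δp/p)² + (-1·δu/u)²) = √(0.00325 + 0.00706) = 0.102, so δw = 0.0490.
Q = w − y − x: δQ = √(δw² + δy² + δx²) = √(0.00240 + 3.78e-06 + 0.000183) = 0.0508
Q = 0.09104, so δQ/Q = 0.0508/0.09104 = 0.558.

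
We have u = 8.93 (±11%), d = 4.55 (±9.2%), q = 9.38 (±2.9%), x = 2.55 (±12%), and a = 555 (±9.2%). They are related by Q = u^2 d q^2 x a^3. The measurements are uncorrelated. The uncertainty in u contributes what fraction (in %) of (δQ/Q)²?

32.1%

(δQ/Q)² = (2·δu/u)² + (1·δd/d)² + (2·δq/q)² + (1·δx/x)² + (3·δa/a)²
  u term: (2×0.110)² = 0.0484
  d term: (1×0.0920)² = 0.00846
  q term: (2×0.0290)² = 0.00336
  x term: (1×0.120)² = 0.0144
  a term: (3×0.0920)² = 0.0762
Total = 0.151. Share from u = 0.0484/0.151 = 0.321.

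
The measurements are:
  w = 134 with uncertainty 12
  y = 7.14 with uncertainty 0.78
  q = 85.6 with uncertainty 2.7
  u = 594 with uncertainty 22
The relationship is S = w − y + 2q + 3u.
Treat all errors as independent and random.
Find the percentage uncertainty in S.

Absolute uncertainties add in quadrature for a linear combination:
  (δw)² = 144;  (δy)² = 0.608;  (2·δq)² = 29.2;  (3·δu)² = 4360
δS = √(4530) = 67.3
S = 2080, so δS/S = 67.3/2080 = 0.0324.

3.24%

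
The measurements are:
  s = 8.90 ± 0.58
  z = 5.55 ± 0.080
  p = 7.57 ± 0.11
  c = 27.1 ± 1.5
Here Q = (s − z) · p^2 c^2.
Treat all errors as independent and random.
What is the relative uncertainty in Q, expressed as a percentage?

Let u = s − z = 3.35. δu = √(δs² + δz²) = √(0.336 + 0.00640) = 0.585, so δu/u = 0.175.
Q is then a monomial in u, p, c:
δQ/Q = √((δu/u)² + (2·δp/p)² + (2·δc/c)²) = √(0.0305 + 0.000845 + 0.0123) = 0.209

20.9%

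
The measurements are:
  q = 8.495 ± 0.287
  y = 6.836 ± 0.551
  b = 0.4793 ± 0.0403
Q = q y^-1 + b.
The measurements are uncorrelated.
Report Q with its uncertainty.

Let p = q·y^-1 = 1.243. δp/p = √((1·δq/q)² + (-1·δy/y)²) = √(0.00114 + 0.00650) = 0.0874, so δp = 0.109.
Q = p + b: δQ = √(δp² + δb²) = √(0.0118 + 0.00162) = 0.116
Q = 1.722.

1.722 ± 0.116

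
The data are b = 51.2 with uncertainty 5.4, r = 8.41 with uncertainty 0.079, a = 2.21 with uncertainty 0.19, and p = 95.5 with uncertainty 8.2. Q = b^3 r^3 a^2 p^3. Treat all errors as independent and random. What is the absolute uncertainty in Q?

1.51e+14

Each factor contributes (exponent × relative error)² to (δQ/Q)²:
  (3·δb/b)² = (3×0.105)² = 0.100;  (3·δr/r)² = (3×0.00939)² = 0.000794;  (2·δa/a)² = (2×0.0860)² = 0.0296;  (3·δp/p)² = (3×0.0859)² = 0.0664
δQ/Q = √(0.197) = 0.444
Q = 3.4e+14, so δQ = 0.444 × 3.4e+14 = 1.51e+14.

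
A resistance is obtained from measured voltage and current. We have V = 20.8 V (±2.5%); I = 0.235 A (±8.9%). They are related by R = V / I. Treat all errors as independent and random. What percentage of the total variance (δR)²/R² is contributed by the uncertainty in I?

(δR/R)² = (1·δV/V)² + (-1·δI/I)²
  V term: (1×0.0250)² = 0.000625
  I term: (-1×0.0890)² = 0.00792
Total = 0.00855. Share from I = 0.00792/0.00855 = 0.927.

92.7%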